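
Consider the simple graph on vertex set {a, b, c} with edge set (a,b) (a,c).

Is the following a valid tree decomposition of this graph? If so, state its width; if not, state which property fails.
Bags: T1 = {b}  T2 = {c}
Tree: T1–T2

No — vertex a appears in no bag.

A tree decomposition must satisfy three properties: every vertex lies in some bag; for every edge, both endpoints lie together in some bag; and for every vertex, the bags containing it form a connected subtree. Here vertex a appears in no bag, so the decomposition is invalid.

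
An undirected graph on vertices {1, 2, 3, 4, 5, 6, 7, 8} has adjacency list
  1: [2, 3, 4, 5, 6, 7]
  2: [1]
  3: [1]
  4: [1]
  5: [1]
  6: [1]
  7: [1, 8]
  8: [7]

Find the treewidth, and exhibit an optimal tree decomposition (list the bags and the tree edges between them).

Each bag holds 2 vertices, so the decomposition has width 1, which upper-bounds the treewidth. G has an edge, so its treewidth is at least 1. Hence tw(G) = 1 exactly.

Treewidth 1.
One optimal decomposition is:
Bags: B1 = {1, 7}  B2 = {1, 4}  B3 = {7, 8}  B4 = {1, 6}  B5 = {1, 5}  B6 = {1, 3}  B7 = {1, 2}
Tree: B1–B2, B1–B3, B1–B4, B1–B5, B2–B6, B5–B7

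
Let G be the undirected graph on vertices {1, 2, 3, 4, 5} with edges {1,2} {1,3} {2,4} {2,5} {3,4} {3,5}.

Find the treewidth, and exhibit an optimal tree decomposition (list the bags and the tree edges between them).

Each bag holds 3 vertices, so the decomposition has width 2, which upper-bounds the treewidth. For the lower bound, G contains the cycle 2–1–3–4–2, so G is not a forest; only forests have treewidth ≤ 1, hence tw(G) ≥ 2. Therefore the treewidth is 2.

Treewidth 2.
Bags: B1 = {1, 2, 3}  B2 = {2, 3, 4}  B3 = {2, 3, 5}
Tree: B1–B2, B2–B3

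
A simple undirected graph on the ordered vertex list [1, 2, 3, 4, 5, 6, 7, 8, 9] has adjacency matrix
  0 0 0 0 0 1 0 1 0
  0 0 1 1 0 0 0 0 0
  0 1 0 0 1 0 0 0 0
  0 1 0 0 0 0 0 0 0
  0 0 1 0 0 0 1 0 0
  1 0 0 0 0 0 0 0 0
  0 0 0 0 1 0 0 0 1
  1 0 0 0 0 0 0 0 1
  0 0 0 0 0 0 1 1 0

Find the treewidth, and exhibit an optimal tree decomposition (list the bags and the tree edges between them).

Treewidth 1.
Bags: B1 = {2, 4}  B2 = {2, 3}  B3 = {3, 5}  B4 = {5, 7}  B5 = {7, 9}  B6 = {8, 9}  B7 = {1, 8}  B8 = {1, 6}
Tree: B1–B2, B2–B3, B3–B4, B4–B5, B5–B6, B6–B7, B7–B8

Each bag holds 2 vertices, so the decomposition has width 1, which upper-bounds the treewidth. Since G has at least one edge (e.g. 4–2), it is not an edgeless graph, so tw(G) ≥ 1. Therefore the treewidth is 1.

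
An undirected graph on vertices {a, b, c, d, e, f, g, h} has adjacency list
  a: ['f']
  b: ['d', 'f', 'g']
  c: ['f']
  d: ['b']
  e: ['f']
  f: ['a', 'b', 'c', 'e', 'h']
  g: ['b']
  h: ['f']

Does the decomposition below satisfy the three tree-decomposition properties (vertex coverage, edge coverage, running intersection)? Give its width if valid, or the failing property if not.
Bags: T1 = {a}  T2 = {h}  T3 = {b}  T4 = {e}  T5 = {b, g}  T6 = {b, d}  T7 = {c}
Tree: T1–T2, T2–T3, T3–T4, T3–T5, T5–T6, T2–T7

No — vertex f appears in no bag.

A tree decomposition must satisfy three properties: every vertex lies in some bag; for every edge, both endpoints lie together in some bag; and for every vertex, the bags containing it form a connected subtree. Here vertex f appears in no bag, so the decomposition is invalid.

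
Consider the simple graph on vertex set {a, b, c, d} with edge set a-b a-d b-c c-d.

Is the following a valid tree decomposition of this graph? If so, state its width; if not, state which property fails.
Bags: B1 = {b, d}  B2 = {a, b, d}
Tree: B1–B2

No — vertex c appears in no bag.

A tree decomposition must satisfy three properties: every vertex lies in some bag; for every edge, both endpoints lie together in some bag; and for every vertex, the bags containing it form a connected subtree. Here vertex c appears in no bag, so the decomposition is invalid.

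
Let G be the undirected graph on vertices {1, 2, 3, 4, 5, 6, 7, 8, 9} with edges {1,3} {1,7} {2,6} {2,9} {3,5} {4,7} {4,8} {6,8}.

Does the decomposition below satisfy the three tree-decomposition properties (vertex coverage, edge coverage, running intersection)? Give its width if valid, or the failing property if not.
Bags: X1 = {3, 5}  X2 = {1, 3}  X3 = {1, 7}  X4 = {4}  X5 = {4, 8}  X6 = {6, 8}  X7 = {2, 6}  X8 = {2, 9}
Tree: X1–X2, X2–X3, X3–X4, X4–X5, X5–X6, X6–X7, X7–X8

No — edge (7,4) lies in no bag.

A tree decomposition must satisfy three properties: every vertex lies in some bag; for every edge, both endpoints lie together in some bag; and for every vertex, the bags containing it form a connected subtree. Here edge (7,4) lies in no bag, so the decomposition is invalid.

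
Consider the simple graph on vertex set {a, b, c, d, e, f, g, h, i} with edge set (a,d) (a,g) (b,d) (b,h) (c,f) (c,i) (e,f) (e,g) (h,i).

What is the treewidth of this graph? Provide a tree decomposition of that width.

Treewidth 2.
One optimal decomposition is:
Bags: B1 = {c, h, i}  B2 = {c, f, h}  B3 = {e, f, h}  B4 = {e, g, h}  B5 = {a, g, h}  B6 = {a, d, h}  B7 = {b, d, h}
Tree: B1–B2, B2–B3, B3–B4, B4–B5, B5–B6, B6–B7

Each bag holds 3 vertices, so the decomposition has width 2, which upper-bounds the treewidth. Since h–i–c–f–e–g–a–d–b–h is a cycle in G, G is not acyclic. Forests are exactly the graphs of treewidth ≤ 1, so tw(G) ≥ 2. Hence tw(G) = 2 exactly.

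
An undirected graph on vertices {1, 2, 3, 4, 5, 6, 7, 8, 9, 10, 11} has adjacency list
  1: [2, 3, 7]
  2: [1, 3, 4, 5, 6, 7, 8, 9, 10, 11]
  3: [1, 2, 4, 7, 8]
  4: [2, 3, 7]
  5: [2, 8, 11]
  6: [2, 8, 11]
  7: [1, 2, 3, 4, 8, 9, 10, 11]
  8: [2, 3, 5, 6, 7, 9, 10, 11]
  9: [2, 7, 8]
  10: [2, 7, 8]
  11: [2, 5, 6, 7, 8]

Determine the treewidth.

3

A width-3 tree decomposition is:
Bags: B1 = {2, 3, 7, 8}  B2 = {2, 7, 8, 9}  B3 = {2, 7, 8, 11}  B4 = {2, 6, 8, 11}  B5 = {2, 5, 8, 11}  B6 = {2, 3, 4, 7}  B7 = {2, 7, 8, 10}  B8 = {1, 2, 3, 7}
Tree: B1–B2, B2–B3, B3–B4, B3–B5, B1–B6, B1–B7, B6–B8
The largest bag has 4 vertices, giving width 3; this decomposition certifies tw(G) ≤ 3. For the lower bound, the 4 vertices {2, 5, 8, 11} are pairwise adjacent, and any tree decomposition puts a clique entirely inside one bag — forcing width ≥ 3. Therefore the treewidth is 3.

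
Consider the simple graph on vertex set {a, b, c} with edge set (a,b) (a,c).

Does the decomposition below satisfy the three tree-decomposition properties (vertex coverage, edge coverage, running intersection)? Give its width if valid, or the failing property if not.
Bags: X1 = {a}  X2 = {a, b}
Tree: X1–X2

No — vertex c appears in no bag.

A tree decomposition must satisfy three properties: every vertex lies in some bag; for every edge, both endpoints lie together in some bag; and for every vertex, the bags containing it form a connected subtree. Here vertex c appears in no bag, so the decomposition is invalid.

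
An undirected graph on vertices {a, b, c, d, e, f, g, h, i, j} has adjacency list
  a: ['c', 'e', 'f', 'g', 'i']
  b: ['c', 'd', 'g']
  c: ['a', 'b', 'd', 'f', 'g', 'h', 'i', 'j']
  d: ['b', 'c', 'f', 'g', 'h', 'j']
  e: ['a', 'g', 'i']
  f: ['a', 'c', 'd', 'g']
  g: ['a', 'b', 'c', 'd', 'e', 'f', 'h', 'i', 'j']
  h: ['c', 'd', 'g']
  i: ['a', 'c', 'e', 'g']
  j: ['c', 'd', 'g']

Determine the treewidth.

3

A width-3 tree decomposition is:
Bags: B1 = {a, c, g, i}  B2 = {a, c, f, g}  B3 = {a, e, g, i}  B4 = {c, d, f, g}  B5 = {c, d, g, h}  B6 = {b, c, d, g}  B7 = {c, d, g, j}
Tree: B1–B2, B1–B3, B2–B4, B4–B5, B5–B6, B6–B7
The largest bag has 4 vertices, giving width 3; this decomposition certifies tw(G) ≤ 3. On the other hand G contains the 4-clique {a, e, g, i}. A clique must lie in a single bag of any decomposition, so no decomposition can have width below 3. Hence tw(G) = 3 exactly.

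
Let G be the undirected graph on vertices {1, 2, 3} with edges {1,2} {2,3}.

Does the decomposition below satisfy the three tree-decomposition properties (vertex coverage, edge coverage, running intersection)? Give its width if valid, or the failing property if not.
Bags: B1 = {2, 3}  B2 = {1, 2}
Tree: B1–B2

Yes; width 1.

Every vertex of G appears in some bag (union = {1, 2, 3}); every edge is covered by a bag; and for each vertex v the set of bags containing v is connected in the bag tree. The decomposition is therefore valid. The largest bag has 2 vertices, so the width is 1.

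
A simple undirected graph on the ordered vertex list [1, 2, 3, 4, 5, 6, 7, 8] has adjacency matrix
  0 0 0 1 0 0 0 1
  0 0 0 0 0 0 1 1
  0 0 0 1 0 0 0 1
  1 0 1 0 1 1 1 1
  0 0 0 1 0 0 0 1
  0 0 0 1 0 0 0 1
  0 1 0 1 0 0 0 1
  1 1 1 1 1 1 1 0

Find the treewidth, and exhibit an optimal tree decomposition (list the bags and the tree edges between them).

Treewidth 2.
Bags: B1 = {1, 4, 8}  B2 = {4, 6, 8}  B3 = {4, 7, 8}  B4 = {2, 7, 8}  B5 = {3, 4, 8}  B6 = {4, 5, 8}
Tree: B1–B2, B1–B3, B3–B4, B1–B5, B1–B6

The largest bag has 3 vertices, giving width 2; this decomposition certifies tw(G) ≤ 2. On the other hand G contains the 3-clique {2, 7, 8}. A clique must lie in a single bag of any decomposition, so no decomposition can have width below 2. The upper and lower bounds meet at 2, so that is the treewidth.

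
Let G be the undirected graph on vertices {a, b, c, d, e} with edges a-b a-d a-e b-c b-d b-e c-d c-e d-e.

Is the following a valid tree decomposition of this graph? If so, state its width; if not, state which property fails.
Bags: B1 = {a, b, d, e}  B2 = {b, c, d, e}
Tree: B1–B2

Yes; width 3.

Every vertex of G appears in some bag (union = {a, b, c, d, e}); every edge is covered by a bag; and for each vertex v the set of bags containing v is connected in the bag tree. The decomposition is therefore valid. The largest bag has 4 vertices, so the width is 3.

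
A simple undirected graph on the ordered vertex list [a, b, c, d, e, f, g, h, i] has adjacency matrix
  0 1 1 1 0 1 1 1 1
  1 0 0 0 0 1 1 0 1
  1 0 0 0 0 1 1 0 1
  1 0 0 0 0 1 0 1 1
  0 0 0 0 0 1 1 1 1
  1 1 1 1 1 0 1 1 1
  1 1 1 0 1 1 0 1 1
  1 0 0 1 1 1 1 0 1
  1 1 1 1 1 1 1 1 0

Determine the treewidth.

A width-4 tree decomposition is:
Bags: B1 = {a, f, g, h, i}  B2 = {e, f, g, h, i}  B3 = {a, c, f, g, i}  B4 = {a, b, f, g, i}  B5 = {a, d, f, h, i}
Tree: B1–B2, B1–B3, B3–B4, B1–B5
The largest bag has 5 vertices, giving width 4; this decomposition certifies tw(G) ≤ 4. Conversely, {a, d, f, h, i} is a clique of size 5, and the vertices of any clique must share a bag in every tree decomposition; so some bag has ≥ 5 vertices and tw(G) ≥ 4. Therefore the treewidth is 4.

4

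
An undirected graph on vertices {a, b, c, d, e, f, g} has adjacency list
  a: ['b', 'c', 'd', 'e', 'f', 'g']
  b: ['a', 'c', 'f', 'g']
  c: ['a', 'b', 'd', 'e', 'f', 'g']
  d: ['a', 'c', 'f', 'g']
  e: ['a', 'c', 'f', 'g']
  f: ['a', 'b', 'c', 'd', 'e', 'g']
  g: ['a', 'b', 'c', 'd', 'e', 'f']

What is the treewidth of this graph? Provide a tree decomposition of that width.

Treewidth 4.
One optimal decomposition is:
Bags: B1 = {a, b, c, f, g}  B2 = {a, c, e, f, g}  B3 = {a, c, d, f, g}
Tree: B1–B2, B1–B3

The largest bag has 5 vertices, giving width 4; this decomposition certifies tw(G) ≤ 4. Conversely, {a, c, d, f, g} is a clique of size 5, and the vertices of any clique must share a bag in every tree decomposition; so some bag has ≥ 5 vertices and tw(G) ≥ 4. Combining the bounds, tw(G) = 4.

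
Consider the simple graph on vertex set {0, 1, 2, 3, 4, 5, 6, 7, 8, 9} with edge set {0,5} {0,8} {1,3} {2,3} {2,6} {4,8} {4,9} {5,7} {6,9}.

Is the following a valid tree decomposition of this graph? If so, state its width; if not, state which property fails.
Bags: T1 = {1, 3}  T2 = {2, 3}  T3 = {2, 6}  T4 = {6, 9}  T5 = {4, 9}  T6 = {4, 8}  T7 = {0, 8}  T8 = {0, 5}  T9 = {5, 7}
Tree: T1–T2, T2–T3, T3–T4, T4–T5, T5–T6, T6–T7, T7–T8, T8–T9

Checking the three conditions: (i) the bags cover all of {0, 1, 2, 3, 4, 5, 6, 7, 8, 9}; (ii) for each edge, some bag contains both endpoints; (iii) the bags containing any fixed vertex form a subtree. All hold, so the decomposition is valid with width 2 − 1 = 1.

Yes; width 1.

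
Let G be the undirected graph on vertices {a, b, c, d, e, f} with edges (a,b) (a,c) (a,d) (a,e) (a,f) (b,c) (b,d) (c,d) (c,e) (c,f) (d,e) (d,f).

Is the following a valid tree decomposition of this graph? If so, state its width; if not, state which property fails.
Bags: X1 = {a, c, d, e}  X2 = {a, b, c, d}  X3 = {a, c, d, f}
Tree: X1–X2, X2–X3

Checking the three conditions: (i) the bags cover all of {a, b, c, d, e, f}; (ii) for each edge, some bag contains both endpoints; (iii) the bags containing any fixed vertex form a subtree. All hold, so the decomposition is valid with width 4 − 1 = 3.

Yes; width 3.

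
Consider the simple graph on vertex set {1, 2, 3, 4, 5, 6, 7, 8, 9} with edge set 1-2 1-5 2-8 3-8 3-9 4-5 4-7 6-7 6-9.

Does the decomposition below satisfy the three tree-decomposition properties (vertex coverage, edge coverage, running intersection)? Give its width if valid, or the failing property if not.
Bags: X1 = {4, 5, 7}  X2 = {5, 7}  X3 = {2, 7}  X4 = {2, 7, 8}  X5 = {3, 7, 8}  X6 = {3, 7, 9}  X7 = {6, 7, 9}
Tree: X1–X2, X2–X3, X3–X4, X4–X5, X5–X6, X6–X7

No — vertex 1 appears in no bag.

A tree decomposition must satisfy three properties: every vertex lies in some bag; for every edge, both endpoints lie together in some bag; and for every vertex, the bags containing it form a connected subtree. Here vertex 1 appears in no bag, so the decomposition is invalid.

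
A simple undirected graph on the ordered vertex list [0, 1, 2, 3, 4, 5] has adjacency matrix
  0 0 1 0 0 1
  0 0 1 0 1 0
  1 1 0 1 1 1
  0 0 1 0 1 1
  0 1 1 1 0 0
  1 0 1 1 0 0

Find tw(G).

2

A width-2 tree decomposition is:
Bags: B1 = {2, 3, 4}  B2 = {2, 3, 5}  B3 = {1, 2, 4}  B4 = {0, 2, 5}
Tree: B1–B2, B1–B3, B2–B4
Each bag holds 3 vertices, so the decomposition has width 2, which upper-bounds the treewidth. For the lower bound, the 3 vertices {0, 2, 5} are pairwise adjacent, and any tree decomposition puts a clique entirely inside one bag — forcing width ≥ 2. Combining the bounds, tw(G) = 2.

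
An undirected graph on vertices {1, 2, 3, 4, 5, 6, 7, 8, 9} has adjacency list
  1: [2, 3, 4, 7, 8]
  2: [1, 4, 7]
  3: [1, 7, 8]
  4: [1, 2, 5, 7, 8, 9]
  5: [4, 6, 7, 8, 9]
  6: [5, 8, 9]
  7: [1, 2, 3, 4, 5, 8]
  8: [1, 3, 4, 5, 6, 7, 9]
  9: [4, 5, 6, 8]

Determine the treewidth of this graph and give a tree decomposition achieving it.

Treewidth 3.
One optimal decomposition is:
Bags: B1 = {5, 6, 8, 9}  B2 = {4, 5, 8, 9}  B3 = {4, 5, 7, 8}  B4 = {1, 4, 7, 8}  B5 = {1, 3, 7, 8}  B6 = {1, 2, 4, 7}
Tree: B1–B2, B2–B3, B3–B4, B4–B5, B4–B6

The largest bag has 4 vertices, giving width 3; this decomposition certifies tw(G) ≤ 3. On the other hand G contains the 4-clique {1, 3, 7, 8}. A clique must lie in a single bag of any decomposition, so no decomposition can have width below 3. Combining the bounds, tw(G) = 3.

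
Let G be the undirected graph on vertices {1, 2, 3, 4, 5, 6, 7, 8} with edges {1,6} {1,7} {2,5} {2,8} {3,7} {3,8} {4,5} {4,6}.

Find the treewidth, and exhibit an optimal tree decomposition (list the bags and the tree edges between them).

Every bag has size at most 3, so the width is 3 − 1 = 2 and tw(G) ≤ 2. The edges 1–7–3–8–2–5–4–6–1 form a cycle, so G is not a tree and its treewidth is at least 2. Hence tw(G) = 2 exactly.

Treewidth 2.
Bags: B1 = {1, 3, 7}  B2 = {1, 3, 8}  B3 = {1, 2, 8}  B4 = {1, 2, 5}  B5 = {1, 4, 5}  B6 = {1, 4, 6}
Tree: B1–B2, B2–B3, B3–B4, B4–B5, B5–B6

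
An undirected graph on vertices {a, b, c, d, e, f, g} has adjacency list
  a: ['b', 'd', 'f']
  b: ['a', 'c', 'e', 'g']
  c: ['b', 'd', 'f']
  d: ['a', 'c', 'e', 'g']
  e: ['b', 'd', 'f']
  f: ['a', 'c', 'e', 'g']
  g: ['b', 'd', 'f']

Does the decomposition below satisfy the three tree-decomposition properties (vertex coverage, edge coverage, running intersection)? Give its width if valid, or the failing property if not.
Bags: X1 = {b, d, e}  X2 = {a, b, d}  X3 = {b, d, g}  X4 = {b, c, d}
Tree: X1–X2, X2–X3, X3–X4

A tree decomposition must satisfy three properties: every vertex lies in some bag; for every edge, both endpoints lie together in some bag; and for every vertex, the bags containing it form a connected subtree. Here vertex f appears in no bag, so the decomposition is invalid.

No — vertex f appears in no bag.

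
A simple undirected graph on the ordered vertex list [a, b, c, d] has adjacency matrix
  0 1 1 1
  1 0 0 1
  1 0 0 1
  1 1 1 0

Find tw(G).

A width-2 tree decomposition is:
Bags: B1 = {a, c, d}  B2 = {a, b, d}
Tree: B1–B2
The largest bag has 3 vertices, giving width 2; this decomposition certifies tw(G) ≤ 2. On the other hand G contains the 3-clique {a, c, d}. A clique must lie in a single bag of any decomposition, so no decomposition can have width below 2. Hence tw(G) = 2 exactly.

2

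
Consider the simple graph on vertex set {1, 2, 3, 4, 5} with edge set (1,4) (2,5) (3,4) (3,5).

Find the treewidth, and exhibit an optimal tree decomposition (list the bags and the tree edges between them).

Each bag holds 2 vertices, so the decomposition has width 1, which upper-bounds the treewidth. Any graph with an edge has treewidth ≥ 1, and G has the edge 1–4. Therefore the treewidth is 1.

Treewidth 1.
One such decomposition:
Bags: B1 = {1, 4}  B2 = {3, 4}  B3 = {3, 5}  B4 = {2, 5}
Tree: B1–B2, B2–B3, B3–B4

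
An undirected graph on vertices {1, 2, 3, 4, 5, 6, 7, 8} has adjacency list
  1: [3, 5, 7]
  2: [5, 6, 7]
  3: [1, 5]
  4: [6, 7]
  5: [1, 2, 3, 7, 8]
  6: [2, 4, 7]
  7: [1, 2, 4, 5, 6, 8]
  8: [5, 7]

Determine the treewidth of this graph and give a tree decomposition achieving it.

Each bag holds 3 vertices, so the decomposition has width 2, which upper-bounds the treewidth. For the lower bound, the 3 vertices {1, 3, 5} are pairwise adjacent, and any tree decomposition puts a clique entirely inside one bag — forcing width ≥ 2. Hence tw(G) = 2 exactly.

Treewidth 2.
Bags: B1 = {2, 5, 7}  B2 = {1, 5, 7}  B3 = {5, 7, 8}  B4 = {1, 3, 5}  B5 = {2, 6, 7}  B6 = {4, 6, 7}
Tree: B1–B2, B1–B3, B2–B4, B1–B5, B5–B6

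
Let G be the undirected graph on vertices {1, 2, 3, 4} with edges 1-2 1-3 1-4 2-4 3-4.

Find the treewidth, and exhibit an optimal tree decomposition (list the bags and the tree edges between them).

Treewidth 2.
One such decomposition:
Bags: B1 = {1, 2, 4}  B2 = {1, 3, 4}
Tree: B1–B2

Each bag holds 3 vertices, so the decomposition has width 2, which upper-bounds the treewidth. Conversely, {1, 2, 4} is a clique of size 3, and the vertices of any clique must share a bag in every tree decomposition; so some bag has ≥ 3 vertices and tw(G) ≥ 2. The upper and lower bounds meet at 2, so that is the treewidth.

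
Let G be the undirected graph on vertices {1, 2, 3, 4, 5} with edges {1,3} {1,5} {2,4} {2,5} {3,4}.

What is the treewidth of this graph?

2

A width-2 tree decomposition is:
Bags: B1 = {2, 3, 4}  B2 = {2, 3, 5}  B3 = {1, 3, 5}
Tree: B1–B2, B2–B3
The largest bag has 3 vertices, giving width 2; this decomposition certifies tw(G) ≤ 2. The edges 3–4–2–5–1–3 form a cycle, so G is not a tree and its treewidth is at least 2. Hence tw(G) = 2 exactly.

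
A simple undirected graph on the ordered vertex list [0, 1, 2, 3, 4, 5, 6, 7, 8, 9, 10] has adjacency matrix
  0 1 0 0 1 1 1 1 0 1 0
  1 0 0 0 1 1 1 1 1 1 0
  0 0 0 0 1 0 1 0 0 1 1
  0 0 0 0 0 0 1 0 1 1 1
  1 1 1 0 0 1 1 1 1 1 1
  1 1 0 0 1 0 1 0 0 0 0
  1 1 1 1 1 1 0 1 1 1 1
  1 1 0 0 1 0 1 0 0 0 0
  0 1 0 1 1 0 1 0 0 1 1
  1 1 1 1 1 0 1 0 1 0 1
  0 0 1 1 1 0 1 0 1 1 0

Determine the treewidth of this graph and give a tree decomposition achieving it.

Each bag holds 5 vertices, so the decomposition has width 4, which upper-bounds the treewidth. Conversely, {3, 6, 8, 9, 10} is a clique of size 5, and the vertices of any clique must share a bag in every tree decomposition; so some bag has ≥ 5 vertices and tw(G) ≥ 4. The upper and lower bounds meet at 4, so that is the treewidth.

Treewidth 4.
One such decomposition:
Bags: B1 = {1, 4, 6, 8, 9}  B2 = {0, 1, 4, 6, 9}  B3 = {0, 1, 4, 5, 6}  B4 = {0, 1, 4, 6, 7}  B5 = {4, 6, 8, 9, 10}  B6 = {3, 6, 8, 9, 10}  B7 = {2, 4, 6, 9, 10}
Tree: B1–B2, B2–B3, B3–B4, B1–B5, B5–B6, B5–B7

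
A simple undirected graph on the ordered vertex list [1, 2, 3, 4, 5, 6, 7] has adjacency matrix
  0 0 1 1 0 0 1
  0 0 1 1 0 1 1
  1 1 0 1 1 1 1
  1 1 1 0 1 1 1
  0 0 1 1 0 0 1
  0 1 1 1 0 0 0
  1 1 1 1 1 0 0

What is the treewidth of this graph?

3

A width-3 tree decomposition is:
Bags: B1 = {3, 4, 5, 7}  B2 = {2, 3, 4, 7}  B3 = {1, 3, 4, 7}  B4 = {2, 3, 4, 6}
Tree: B1–B2, B1–B3, B2–B4
The largest bag has 4 vertices, giving width 3; this decomposition certifies tw(G) ≤ 3. Conversely, {2, 3, 4, 6} is a clique of size 4, and the vertices of any clique must share a bag in every tree decomposition; so some bag has ≥ 4 vertices and tw(G) ≥ 3. Hence tw(G) = 3 exactly.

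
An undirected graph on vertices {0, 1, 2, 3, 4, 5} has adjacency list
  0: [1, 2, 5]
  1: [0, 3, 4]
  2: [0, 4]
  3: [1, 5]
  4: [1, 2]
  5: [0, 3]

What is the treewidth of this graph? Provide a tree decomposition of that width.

Treewidth 2.
One such decomposition:
Bags: B1 = {0, 3, 5}  B2 = {0, 1, 3}  B3 = {0, 1, 2}  B4 = {1, 2, 4}
Tree: B1–B2, B2–B3, B3–B4

Every bag has size at most 3, so the width is 3 − 1 = 2 and tw(G) ≤ 2. The edges 5–3–1–0–5 form a cycle, so G is not a tree and its treewidth is at least 2. Combining the bounds, tw(G) = 2.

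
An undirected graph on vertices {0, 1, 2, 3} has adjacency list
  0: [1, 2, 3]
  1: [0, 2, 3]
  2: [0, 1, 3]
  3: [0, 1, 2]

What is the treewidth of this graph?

A width-3 tree decomposition is:
Bags: B1 = {0, 1, 2, 3}
Tree: (single bag)
With just one bag of size 4, the width is 4 − 1 = 3, so tw(G) ≤ 3. For the lower bound, the 4 vertices {0, 1, 2, 3} are pairwise adjacent, and any tree decomposition puts a clique entirely inside one bag — forcing width ≥ 3. Therefore the treewidth is 3.

3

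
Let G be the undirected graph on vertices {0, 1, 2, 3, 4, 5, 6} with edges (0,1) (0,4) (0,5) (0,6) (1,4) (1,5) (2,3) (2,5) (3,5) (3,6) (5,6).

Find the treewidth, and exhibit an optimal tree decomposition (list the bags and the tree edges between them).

Each bag holds 3 vertices, so the decomposition has width 2, which upper-bounds the treewidth. On the other hand G contains the 3-clique {0, 1, 4}. A clique must lie in a single bag of any decomposition, so no decomposition can have width below 2. Combining the bounds, tw(G) = 2.

Treewidth 2.
One optimal decomposition is:
Bags: B1 = {0, 5, 6}  B2 = {0, 1, 5}  B3 = {0, 1, 4}  B4 = {3, 5, 6}  B5 = {2, 3, 5}
Tree: B1–B2, B2–B3, B1–B4, B4–B5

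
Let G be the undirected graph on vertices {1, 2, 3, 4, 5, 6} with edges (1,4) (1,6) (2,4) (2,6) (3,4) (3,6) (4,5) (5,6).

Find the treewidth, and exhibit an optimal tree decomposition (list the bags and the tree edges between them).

Each bag holds 3 vertices, so the decomposition has width 2, which upper-bounds the treewidth. For the lower bound, G contains the cycle 1–4–2–6–1, so G is not a forest; only forests have treewidth ≤ 1, hence tw(G) ≥ 2. Combining the bounds, tw(G) = 2.

Treewidth 2.
One such decomposition:
Bags: B1 = {1, 4, 6}  B2 = {2, 4, 6}  B3 = {4, 5, 6}  B4 = {3, 4, 6}
Tree: B1–B2, B2–B3, B3–B4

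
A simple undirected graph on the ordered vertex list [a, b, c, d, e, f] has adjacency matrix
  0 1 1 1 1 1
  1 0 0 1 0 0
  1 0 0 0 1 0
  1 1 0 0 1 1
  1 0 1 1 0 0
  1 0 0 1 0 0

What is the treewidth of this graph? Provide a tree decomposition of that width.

Treewidth 2.
One optimal decomposition is:
Bags: B1 = {a, d, e}  B2 = {a, d, f}  B3 = {a, c, e}  B4 = {a, b, d}
Tree: B1–B2, B1–B3, B1–B4

Each bag holds 3 vertices, so the decomposition has width 2, which upper-bounds the treewidth. Conversely, {a, d, e} is a clique of size 3, and the vertices of any clique must share a bag in every tree decomposition; so some bag has ≥ 3 vertices and tw(G) ≥ 2. Therefore the treewidth is 2.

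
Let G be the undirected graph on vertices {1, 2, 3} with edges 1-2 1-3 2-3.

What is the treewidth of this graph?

2

A width-2 tree decomposition is:
Bags: B1 = {1, 2, 3}
Tree: (single bag)
A single bag containing all 3 vertices is trivially a valid decomposition of width 2. On the other hand G contains the 3-clique {1, 2, 3}. A clique must lie in a single bag of any decomposition, so no decomposition can have width below 2. Therefore the treewidth is 2.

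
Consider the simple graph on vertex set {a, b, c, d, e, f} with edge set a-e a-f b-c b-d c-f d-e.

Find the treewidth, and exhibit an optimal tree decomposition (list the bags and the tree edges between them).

Every bag has size at most 3, so the width is 3 − 1 = 2 and tw(G) ≤ 2. Since a–e–d–b–c–f–a is a cycle in G, G is not acyclic. Forests are exactly the graphs of treewidth ≤ 1, so tw(G) ≥ 2. Hence tw(G) = 2 exactly.

Treewidth 2.
One such decomposition:
Bags: B1 = {a, d, e}  B2 = {a, b, d}  B3 = {a, b, c}  B4 = {a, c, f}
Tree: B1–B2, B2–B3, B3–B4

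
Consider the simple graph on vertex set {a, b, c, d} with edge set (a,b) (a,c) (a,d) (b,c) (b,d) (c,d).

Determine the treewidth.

3

A width-3 tree decomposition is:
Bags: B1 = {a, b, c, d}
Tree: (single bag)
With just one bag of size 4, the width is 4 − 1 = 3, so tw(G) ≤ 3. For the lower bound, the 4 vertices {a, b, c, d} are pairwise adjacent, and any tree decomposition puts a clique entirely inside one bag — forcing width ≥ 3. Hence tw(G) = 3 exactly.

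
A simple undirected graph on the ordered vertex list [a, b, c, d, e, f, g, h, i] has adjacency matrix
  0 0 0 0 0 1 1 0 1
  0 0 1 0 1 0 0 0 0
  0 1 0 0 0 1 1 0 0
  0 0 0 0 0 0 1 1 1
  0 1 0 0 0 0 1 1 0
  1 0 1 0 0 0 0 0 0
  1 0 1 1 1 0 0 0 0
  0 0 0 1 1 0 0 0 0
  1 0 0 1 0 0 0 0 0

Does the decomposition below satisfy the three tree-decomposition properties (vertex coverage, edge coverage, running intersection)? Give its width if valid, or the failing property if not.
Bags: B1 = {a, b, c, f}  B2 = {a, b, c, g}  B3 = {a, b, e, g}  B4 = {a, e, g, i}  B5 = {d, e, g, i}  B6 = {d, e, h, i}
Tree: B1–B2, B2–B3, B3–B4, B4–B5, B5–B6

Yes; width 3.

Vertex coverage: the bags together contain {a, b, c, d, e, f, g, h, i}, the full vertex set. Edge coverage: each edge of G has both endpoints in at least one bag. Running intersection: for every vertex, the bags containing it form a connected subtree. All three properties hold, so this is a valid tree decomposition of width max|bag| − 1 = 3, and hence tw(G) ≤ 3.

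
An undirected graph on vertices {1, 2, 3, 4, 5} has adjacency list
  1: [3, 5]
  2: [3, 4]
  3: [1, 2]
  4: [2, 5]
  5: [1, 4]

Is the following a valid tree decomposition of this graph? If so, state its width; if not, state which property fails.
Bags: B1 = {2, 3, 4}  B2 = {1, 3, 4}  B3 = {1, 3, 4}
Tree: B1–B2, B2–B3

A tree decomposition must satisfy three properties: every vertex lies in some bag; for every edge, both endpoints lie together in some bag; and for every vertex, the bags containing it form a connected subtree. Here vertex 5 appears in no bag, so the decomposition is invalid.

No — vertex 5 appears in no bag.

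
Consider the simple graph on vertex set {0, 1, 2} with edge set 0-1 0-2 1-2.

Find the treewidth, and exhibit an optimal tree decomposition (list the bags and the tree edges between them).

With just one bag of size 3, the width is 3 − 1 = 2, so tw(G) ≤ 2. Conversely, {0, 1, 2} is a clique of size 3, and the vertices of any clique must share a bag in every tree decomposition; so some bag has ≥ 3 vertices and tw(G) ≥ 2. Therefore the treewidth is 2.

Treewidth 2.
Bags: B1 = {0, 1, 2}
Tree: (single bag)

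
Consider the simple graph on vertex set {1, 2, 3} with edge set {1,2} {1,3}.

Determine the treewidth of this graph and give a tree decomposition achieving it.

Treewidth 1.
Bags: B1 = {1, 3}  B2 = {1, 2}
Tree: B1–B2

Every bag has size at most 2, so the width is 2 − 1 = 1 and tw(G) ≤ 1. Any graph with an edge has treewidth ≥ 1, and G has the edge 1–3. Combining the bounds, tw(G) = 1.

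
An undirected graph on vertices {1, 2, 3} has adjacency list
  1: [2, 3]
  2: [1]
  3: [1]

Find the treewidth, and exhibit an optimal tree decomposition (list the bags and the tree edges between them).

The largest bag has 2 vertices, giving width 1; this decomposition certifies tw(G) ≤ 1. Any graph with an edge has treewidth ≥ 1, and G has the edge 1–2. Hence tw(G) = 1 exactly.

Treewidth 1.
One optimal decomposition is:
Bags: B1 = {1, 2}  B2 = {1, 3}
Tree: B1–B2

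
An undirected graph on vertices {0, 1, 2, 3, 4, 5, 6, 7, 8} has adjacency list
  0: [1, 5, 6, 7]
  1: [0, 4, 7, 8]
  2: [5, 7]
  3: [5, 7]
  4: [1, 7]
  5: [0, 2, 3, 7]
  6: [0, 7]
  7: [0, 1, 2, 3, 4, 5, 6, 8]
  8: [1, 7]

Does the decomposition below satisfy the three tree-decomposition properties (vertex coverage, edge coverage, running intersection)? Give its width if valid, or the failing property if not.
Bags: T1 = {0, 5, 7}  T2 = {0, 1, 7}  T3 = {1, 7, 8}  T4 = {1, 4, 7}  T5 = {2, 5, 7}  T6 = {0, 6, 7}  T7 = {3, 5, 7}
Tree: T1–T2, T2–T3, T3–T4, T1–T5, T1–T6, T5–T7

Checking the three conditions: (i) the bags cover all of {0, 1, 2, 3, 4, 5, 6, 7, 8}; (ii) for each edge, some bag contains both endpoints; (iii) the bags containing any fixed vertex form a subtree. All hold, so the decomposition is valid with width 3 − 1 = 2.

Yes; width 2.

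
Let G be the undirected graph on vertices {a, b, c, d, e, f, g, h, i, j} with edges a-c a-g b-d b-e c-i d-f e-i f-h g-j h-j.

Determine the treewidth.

2

A width-2 tree decomposition is:
Bags: B1 = {f, h, j}  B2 = {f, g, j}  B3 = {a, f, g}  B4 = {a, c, f}  B5 = {c, f, i}  B6 = {e, f, i}  B7 = {b, e, f}  B8 = {b, d, f}
Tree: B1–B2, B2–B3, B3–B4, B4–B5, B5–B6, B6–B7, B7–B8
Each bag holds 3 vertices, so the decomposition has width 2, which upper-bounds the treewidth. For the lower bound, G contains the cycle f–h–j–g–a–c–i–e–b–d–f, so G is not a forest; only forests have treewidth ≤ 1, hence tw(G) ≥ 2. Therefore the treewidth is 2.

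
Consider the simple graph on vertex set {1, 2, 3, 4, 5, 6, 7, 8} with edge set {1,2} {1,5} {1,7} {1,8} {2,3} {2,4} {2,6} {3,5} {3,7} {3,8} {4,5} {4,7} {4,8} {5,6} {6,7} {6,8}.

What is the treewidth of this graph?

4

A width-4 tree decomposition is:
Bags: B1 = {1, 3, 4, 5, 6}  B2 = {1, 2, 3, 4, 6}  B3 = {1, 3, 4, 6, 8}  B4 = {1, 3, 4, 6, 7}
Tree: B1–B2, B2–B3, B3–B4
Every bag has size at most 5, so the width is 5 − 1 = 4 and tw(G) ≤ 4. For the lower bound: the 5 vertex sets {4,5}, {1,2}, {6,8}, {3}, {7} are disjoint, each induces a connected subgraph, and every pair is joined by at least one edge of G. Contracting each set to a single vertex therefore yields K_{5} as a minor, and since treewidth is minor-monotone, tw(G) ≥ tw(K_{5}) = 4. Combining the bounds, tw(G) = 4.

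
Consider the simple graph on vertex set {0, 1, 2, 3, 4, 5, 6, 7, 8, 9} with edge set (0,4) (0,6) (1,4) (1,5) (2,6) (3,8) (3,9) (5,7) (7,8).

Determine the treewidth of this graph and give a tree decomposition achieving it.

Treewidth 1.
One optimal decomposition is:
Bags: B1 = {2, 6}  B2 = {0, 6}  B3 = {0, 4}  B4 = {1, 4}  B5 = {1, 5}  B6 = {5, 7}  B7 = {7, 8}  B8 = {3, 8}  B9 = {3, 9}
Tree: B1–B2, B2–B3, B3–B4, B4–B5, B5–B6, B6–B7, B7–B8, B8–B9

Each bag holds 2 vertices, so the decomposition has width 1, which upper-bounds the treewidth. G has an edge, so its treewidth is at least 1. The upper and lower bounds meet at 1, so that is the treewidth.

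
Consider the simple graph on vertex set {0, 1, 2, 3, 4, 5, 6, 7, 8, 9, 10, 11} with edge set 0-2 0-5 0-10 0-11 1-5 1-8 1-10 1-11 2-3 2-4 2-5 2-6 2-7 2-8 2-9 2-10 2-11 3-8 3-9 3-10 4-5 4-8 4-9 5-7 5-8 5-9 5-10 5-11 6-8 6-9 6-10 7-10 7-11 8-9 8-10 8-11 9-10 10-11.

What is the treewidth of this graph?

A width-4 tree decomposition is:
Bags: B1 = {2, 5, 8, 9, 10}  B2 = {2, 5, 8, 10, 11}  B3 = {2, 6, 8, 9, 10}  B4 = {2, 3, 8, 9, 10}  B5 = {2, 4, 5, 8, 9}  B6 = {0, 2, 5, 10, 11}  B7 = {2, 5, 7, 10, 11}  B8 = {1, 5, 8, 10, 11}
Tree: B1–B2, B1–B3, B3–B4, B1–B5, B2–B6, B2–B7, B2–B8
The largest bag has 5 vertices, giving width 4; this decomposition certifies tw(G) ≤ 4. On the other hand G contains the 5-clique {1, 5, 8, 10, 11}. A clique must lie in a single bag of any decomposition, so no decomposition can have width below 4. Hence tw(G) = 4 exactly.

4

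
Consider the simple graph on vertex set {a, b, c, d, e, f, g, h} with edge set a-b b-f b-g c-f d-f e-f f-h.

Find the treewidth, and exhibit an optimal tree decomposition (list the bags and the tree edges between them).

Each bag holds 2 vertices, so the decomposition has width 1, which upper-bounds the treewidth. G has an edge, so its treewidth is at least 1. Combining the bounds, tw(G) = 1.

Treewidth 1.
One optimal decomposition is:
Bags: B1 = {c, f}  B2 = {b, f}  B3 = {d, f}  B4 = {f, h}  B5 = {b, g}  B6 = {e, f}  B7 = {a, b}
Tree: B1–B2, B2–B3, B1–B4, B2–B5, B4–B6, B2–B7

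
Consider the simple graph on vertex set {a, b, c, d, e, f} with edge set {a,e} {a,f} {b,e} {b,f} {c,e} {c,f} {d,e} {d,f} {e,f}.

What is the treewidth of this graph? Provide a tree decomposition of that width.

Treewidth 2.
One such decomposition:
Bags: B1 = {d, e, f}  B2 = {a, e, f}  B3 = {c, e, f}  B4 = {b, e, f}
Tree: B1–B2, B2–B3, B3–B4

Each bag holds 3 vertices, so the decomposition has width 2, which upper-bounds the treewidth. Conversely, {d, e, f} is a clique of size 3, and the vertices of any clique must share a bag in every tree decomposition; so some bag has ≥ 3 vertices and tw(G) ≥ 2. The upper and lower bounds meet at 2, so that is the treewidth.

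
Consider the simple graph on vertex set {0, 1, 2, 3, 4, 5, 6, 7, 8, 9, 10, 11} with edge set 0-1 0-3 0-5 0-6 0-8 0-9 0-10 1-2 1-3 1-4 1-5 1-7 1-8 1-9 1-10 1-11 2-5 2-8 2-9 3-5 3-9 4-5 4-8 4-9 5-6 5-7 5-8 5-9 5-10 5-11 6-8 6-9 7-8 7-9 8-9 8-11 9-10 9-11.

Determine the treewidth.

4

A width-4 tree decomposition is:
Bags: B1 = {0, 1, 3, 5, 9}  B2 = {0, 1, 5, 8, 9}  B3 = {1, 2, 5, 8, 9}  B4 = {1, 4, 5, 8, 9}  B5 = {1, 5, 8, 9, 11}  B6 = {1, 5, 7, 8, 9}  B7 = {0, 5, 6, 8, 9}  B8 = {0, 1, 5, 9, 10}
Tree: B1–B2, B2–B3, B2–B4, B3–B5, B3–B6, B2–B7, B2–B8
Every bag has size at most 5, so the width is 5 − 1 = 4 and tw(G) ≤ 4. On the other hand G contains the 5-clique {0, 1, 5, 8, 9}. A clique must lie in a single bag of any decomposition, so no decomposition can have width below 4. Combining the bounds, tw(G) = 4.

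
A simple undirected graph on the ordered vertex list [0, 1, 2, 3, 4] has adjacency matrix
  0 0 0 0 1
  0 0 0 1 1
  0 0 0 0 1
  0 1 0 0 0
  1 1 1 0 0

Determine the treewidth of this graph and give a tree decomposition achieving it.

Treewidth 1.
One such decomposition:
Bags: B1 = {1, 4}  B2 = {1, 3}  B3 = {0, 4}  B4 = {2, 4}
Tree: B1–B2, B1–B3, B3–B4

The largest bag has 2 vertices, giving width 1; this decomposition certifies tw(G) ≤ 1. G has an edge, so its treewidth is at least 1. Therefore the treewidth is 1.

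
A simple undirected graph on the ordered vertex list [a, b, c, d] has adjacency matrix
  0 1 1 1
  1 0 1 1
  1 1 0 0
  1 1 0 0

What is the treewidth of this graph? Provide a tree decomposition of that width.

Treewidth 2.
One optimal decomposition is:
Bags: B1 = {a, b, c}  B2 = {a, b, d}
Tree: B1–B2

Every bag has size at most 3, so the width is 3 − 1 = 2 and tw(G) ≤ 2. Conversely, {a, b, d} is a clique of size 3, and the vertices of any clique must share a bag in every tree decomposition; so some bag has ≥ 3 vertices and tw(G) ≥ 2. Hence tw(G) = 2 exactly.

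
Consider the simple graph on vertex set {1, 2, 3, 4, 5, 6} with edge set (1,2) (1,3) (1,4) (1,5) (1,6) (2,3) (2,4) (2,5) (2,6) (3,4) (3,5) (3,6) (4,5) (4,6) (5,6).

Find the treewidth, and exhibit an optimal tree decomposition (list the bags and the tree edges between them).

Treewidth 5.
Bags: B1 = {1, 2, 3, 4, 5, 6}
Tree: (single bag)

A single bag containing all 6 vertices is trivially a valid decomposition of width 5. For the lower bound, the 6 vertices {1, 2, 3, 4, 5, 6} are pairwise adjacent, and any tree decomposition puts a clique entirely inside one bag — forcing width ≥ 5. Combining the bounds, tw(G) = 5.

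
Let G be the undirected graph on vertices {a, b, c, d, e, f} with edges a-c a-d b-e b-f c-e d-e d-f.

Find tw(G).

2

A width-2 tree decomposition is:
Bags: B1 = {a, c, d}  B2 = {c, d, e}  B3 = {d, e, f}  B4 = {b, e, f}
Tree: B1–B2, B2–B3, B3–B4
The largest bag has 3 vertices, giving width 2; this decomposition certifies tw(G) ≤ 2. Since a–c–e–d–a is a cycle in G, G is not acyclic. Forests are exactly the graphs of treewidth ≤ 1, so tw(G) ≥ 2. The upper and lower bounds meet at 2, so that is the treewidth.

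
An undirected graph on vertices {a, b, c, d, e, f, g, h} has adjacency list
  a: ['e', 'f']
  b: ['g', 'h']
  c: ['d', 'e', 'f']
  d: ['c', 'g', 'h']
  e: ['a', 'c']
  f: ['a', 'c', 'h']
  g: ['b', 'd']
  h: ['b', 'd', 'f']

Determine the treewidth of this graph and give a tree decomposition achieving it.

Treewidth 2.
One optimal decomposition is:
Bags: B1 = {a, e, f}  B2 = {c, e, f}  B3 = {c, f, h}  B4 = {c, d, h}  B5 = {b, d, h}  B6 = {b, d, g}
Tree: B1–B2, B2–B3, B3–B4, B4–B5, B5–B6

Every bag has size at most 3, so the width is 3 − 1 = 2 and tw(G) ≤ 2. The edges a–e–c–f–a form a cycle, so G is not a tree and its treewidth is at least 2. Therefore the treewidth is 2.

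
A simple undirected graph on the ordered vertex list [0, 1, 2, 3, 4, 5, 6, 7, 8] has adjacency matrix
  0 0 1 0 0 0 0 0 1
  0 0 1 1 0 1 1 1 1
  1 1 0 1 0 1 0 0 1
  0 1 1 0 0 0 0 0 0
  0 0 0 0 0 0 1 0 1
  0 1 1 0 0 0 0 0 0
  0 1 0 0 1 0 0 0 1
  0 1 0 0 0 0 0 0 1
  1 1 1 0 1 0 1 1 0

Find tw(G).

2

A width-2 tree decomposition is:
Bags: B1 = {1, 2, 3}  B2 = {1, 2, 8}  B3 = {1, 6, 8}  B4 = {1, 2, 5}  B5 = {4, 6, 8}  B6 = {0, 2, 8}  B7 = {1, 7, 8}
Tree: B1–B2, B2–B3, B1–B4, B3–B5, B2–B6, B3–B7
The largest bag has 3 vertices, giving width 2; this decomposition certifies tw(G) ≤ 2. On the other hand G contains the 3-clique {0, 2, 8}. A clique must lie in a single bag of any decomposition, so no decomposition can have width below 2. Hence tw(G) = 2 exactly.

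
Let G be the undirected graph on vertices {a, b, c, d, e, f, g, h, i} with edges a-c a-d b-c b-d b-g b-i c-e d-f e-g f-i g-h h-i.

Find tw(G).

A width-3 tree decomposition is:
Bags: B1 = {c, e, g, h}  B2 = {b, c, g, h}  B3 = {b, c, h, i}  B4 = {a, b, c, i}  B5 = {a, b, d, i}  B6 = {a, d, f, i}
Tree: B1–B2, B2–B3, B3–B4, B4–B5, B5–B6
Each bag holds 4 vertices, so the decomposition has width 3, which upper-bounds the treewidth. For the lower bound: the 4 vertex sets {e,g,h}, {c}, {b}, {a,d,f,i} are disjoint, each induces a connected subgraph, and every pair is joined by at least one edge of G. Contracting each set to a single vertex therefore yields K_{4} as a minor, and since treewidth is minor-monotone, tw(G) ≥ tw(K_{4}) = 3. Therefore the treewidth is 3.

3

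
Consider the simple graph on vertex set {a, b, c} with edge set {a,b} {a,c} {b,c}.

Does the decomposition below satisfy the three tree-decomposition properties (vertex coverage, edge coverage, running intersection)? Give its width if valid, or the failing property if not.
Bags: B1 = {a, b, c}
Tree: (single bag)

Checking the three conditions: (i) the bags cover all of {a, b, c}; (ii) for each edge, some bag contains both endpoints; (iii) the bags containing any fixed vertex form a subtree. All hold, so the decomposition is valid with width 3 − 1 = 2.

Yes; width 2.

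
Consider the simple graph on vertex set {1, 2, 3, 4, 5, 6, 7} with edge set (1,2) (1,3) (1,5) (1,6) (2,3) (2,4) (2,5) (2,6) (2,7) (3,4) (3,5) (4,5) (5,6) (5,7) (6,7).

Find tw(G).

A width-3 tree decomposition is:
Bags: B1 = {1, 2, 3, 5}  B2 = {2, 3, 4, 5}  B3 = {1, 2, 5, 6}  B4 = {2, 5, 6, 7}
Tree: B1–B2, B1–B3, B3–B4
The largest bag has 4 vertices, giving width 3; this decomposition certifies tw(G) ≤ 3. Conversely, {1, 2, 3, 5} is a clique of size 4, and the vertices of any clique must share a bag in every tree decomposition; so some bag has ≥ 4 vertices and tw(G) ≥ 3. Combining the bounds, tw(G) = 3.

3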